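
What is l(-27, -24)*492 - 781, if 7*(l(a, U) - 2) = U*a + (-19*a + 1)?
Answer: 81875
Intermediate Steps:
l(a, U) = 15/7 - 19*a/7 + U*a/7 (l(a, U) = 2 + (U*a + (-19*a + 1))/7 = 2 + (U*a + (1 - 19*a))/7 = 2 + (1 - 19*a + U*a)/7 = 2 + (⅐ - 19*a/7 + U*a/7) = 15/7 - 19*a/7 + U*a/7)
l(-27, -24)*492 - 781 = (15/7 - 19/7*(-27) + (⅐)*(-24)*(-27))*492 - 781 = (15/7 + 513/7 + 648/7)*492 - 781 = 168*492 - 781 = 82656 - 781 = 81875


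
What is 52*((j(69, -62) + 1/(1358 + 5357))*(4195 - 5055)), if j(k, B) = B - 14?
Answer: 4564472016/1343 ≈ 3.3987e+6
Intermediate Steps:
j(k, B) = -14 + B
52*((j(69, -62) + 1/(1358 + 5357))*(4195 - 5055)) = 52*(((-14 - 62) + 1/(1358 + 5357))*(4195 - 5055)) = 52*((-76 + 1/6715)*(-860)) = 52*(-510339/6715*(-860)) = 52*(87778308/1343) = 4564472016/1343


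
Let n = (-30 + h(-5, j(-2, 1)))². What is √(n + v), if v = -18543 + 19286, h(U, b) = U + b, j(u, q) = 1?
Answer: 3*√211 ≈ 43.578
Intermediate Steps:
v = 743
n = 1156 (n = (-30 + (-5 + 1))² = (-30 - 4)² = (-34)² = 1156)
√(n + v) = √(1156 + 743) = √1899 = 3*√211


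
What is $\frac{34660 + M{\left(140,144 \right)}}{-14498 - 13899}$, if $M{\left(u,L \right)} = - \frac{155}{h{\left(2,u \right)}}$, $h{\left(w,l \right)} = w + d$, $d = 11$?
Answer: $- \frac{450425}{369161} \approx -1.2201$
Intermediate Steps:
$h{\left(w,l \right)} = 11 + w$ ($h{\left(w,l \right)} = w + 11 = 11 + w$)
$M{\left(u,L \right)} = - \frac{155}{13}$ ($M{\left(u,L \right)} = - \frac{155}{11 + 2} = - \frac{155}{13}$)
$\frac{34660 + M{\left(140,144 \right)}}{-14498 - 13899} = \frac{34660 - \frac{155}{13}}{-14498 - 13899} = \frac{450425}{13 \left(-28397\right)} = \frac{450425}{13} \left(- \frac{1}{28397}\right) = - \frac{450425}{369161}$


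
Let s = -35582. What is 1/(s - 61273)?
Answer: -1/96855 ≈ -1.0325e-5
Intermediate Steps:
1/(s - 61273) = 1/(-35582 - 61273) = 1/(-96855) = -1/96855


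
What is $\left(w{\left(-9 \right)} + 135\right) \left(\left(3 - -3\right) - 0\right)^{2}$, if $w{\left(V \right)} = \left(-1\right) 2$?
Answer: $4788$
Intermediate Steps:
$w{\left(V \right)} = -2$
$\left(w{\left(-9 \right)} + 135\right) \left(\left(3 - -3\right) - 0\right)^{2} = \left(-2 + 135\right) \left(\left(3 - -3\right) - 0\right)^{2} = 133 \left(\left(3 + 3\right) + 0\right)^{2} = 133 \left(6 + 0\right)^{2} = 133 \cdot 6^{2} = 133 \cdot 36 = 4788$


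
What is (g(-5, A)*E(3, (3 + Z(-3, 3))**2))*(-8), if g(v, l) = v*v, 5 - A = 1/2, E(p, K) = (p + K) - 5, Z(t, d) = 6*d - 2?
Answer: -71800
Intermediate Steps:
Z(t, d) = -2 + 6*d
E(p, K) = -5 + K + p (E(p, K) = (K + p) - 5 = -5 + K + p)
A = 9/2 (A = 5 - 1/2 = 9/2 ≈ 4.5000)
g(v, l) = v**2
(g(-5, A)*E(3, (3 + Z(-3, 3))**2))*(-8) = ((-5)**2*(-5 + (3 + (-2 + 6*3))**2 + 3))*(-8) = (25*(-5 + (3 + (-2 + 18))**2 + 3))*(-8) = (25*(-5 + (3 + 16)**2 + 3))*(-8) = (25*(-5 + 19**2 + 3))*(-8) = (25*(-5 + 361 + 3))*(-8) = (25*359)*(-8) = 8975*(-8) = -71800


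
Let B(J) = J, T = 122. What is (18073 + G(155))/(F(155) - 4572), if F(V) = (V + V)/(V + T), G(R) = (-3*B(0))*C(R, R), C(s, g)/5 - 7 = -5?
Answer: -5006221/1266134 ≈ -3.9539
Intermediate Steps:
C(s, g) = 10 (C(s, g) = 35 + 5*(-5) = 35 - 25 = 10)
G(R) = 0 (G(R) = -3*0*10 = 0*10 = 0)
F(V) = 2*V/(122 + V) (F(V) = (V + V)/(V + 122) = (2*V)/(122 + V) = 2*V/(122 + V))
(18073 + G(155))/(F(155) - 4572) = (18073 + 0)/(2*155/(122 + 155) - 4572) = 18073/(2*155/277 - 4572) = 18073/(2*155*(1/277) - 4572) = 18073/(310/277 - 4572) = 18073/(-1266134/277) = 18073*(-277/1266134) = -5006221/1266134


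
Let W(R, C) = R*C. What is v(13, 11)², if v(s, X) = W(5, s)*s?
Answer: 714025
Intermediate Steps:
W(R, C) = C*R
v(s, X) = 5*s² (v(s, X) = (s*5)*s = (5*s)*s = 5*s²)
v(13, 11)² = (5*13²)² = (5*169)² = 845² = 714025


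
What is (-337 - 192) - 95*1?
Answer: -624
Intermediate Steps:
(-337 - 192) - 95*1 = -529 - 95 = -624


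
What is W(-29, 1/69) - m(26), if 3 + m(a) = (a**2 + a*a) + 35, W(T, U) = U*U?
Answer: -6589223/4761 ≈ -1384.0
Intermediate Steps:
W(T, U) = U**2
m(a) = 32 + 2*a**2 (m(a) = -3 + ((a**2 + a*a) + 35) = -3 + ((a**2 + a**2) + 35) = -3 + (2*a**2 + 35) = -3 + (35 + 2*a**2) = 32 + 2*a**2)
W(-29, 1/69) - m(26) = (1/69)**2 - (32 + 2*26**2) = (1/69)**2 - (32 + 2*676) = 1/4761 - (32 + 1352) = 1/4761 - 1*1384 = 1/4761 - 1384 = -6589223/4761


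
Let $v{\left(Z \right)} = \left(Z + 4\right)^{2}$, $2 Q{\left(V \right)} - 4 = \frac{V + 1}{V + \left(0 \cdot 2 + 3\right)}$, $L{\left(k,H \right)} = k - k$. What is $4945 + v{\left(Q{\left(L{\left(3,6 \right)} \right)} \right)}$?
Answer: $\frac{179389}{36} \approx 4983.0$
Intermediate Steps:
$L{\left(k,H \right)} = 0$
$Q{\left(V \right)} = 2 + \frac{1 + V}{2 \left(3 + V\right)}$ ($Q{\left(V \right)} = 2 + \frac{\left(V + 1\right) \frac{1}{V + \left(0 \cdot 2 + 3\right)}}{2} = 2 + \frac{\left(1 + V\right) \frac{1}{V + \left(0 + 3\right)}}{2} = 2 + \frac{\left(1 + V\right) \frac{1}{V + 3}}{2} = 2 + \frac{\left(1 + V\right) \frac{1}{3 + V}}{2} = 2 + \frac{\frac{1}{3 + V} \left(1 + V\right)}{2} = 2 + \frac{1 + V}{2 \left(3 + V\right)}$)
$v{\left(Z \right)} = \left(4 + Z\right)^{2}$
$4945 + v{\left(Q{\left(L{\left(3,6 \right)} \right)} \right)} = 4945 + \left(4 + \frac{13 + 5 \cdot 0}{2 \left(3 + 0\right)}\right)^{2} = 4945 + \left(4 + \frac{13 + 0}{2 \cdot 3}\right)^{2} = 4945 + \left(4 + \frac{1}{2} \cdot \frac{1}{3} \cdot 13\right)^{2} = 4945 + \left(4 + \frac{13}{6}\right)^{2} = 4945 + \left(\frac{37}{6}\right)^{2} = 4945 + \frac{1369}{36} = \frac{179389}{36}$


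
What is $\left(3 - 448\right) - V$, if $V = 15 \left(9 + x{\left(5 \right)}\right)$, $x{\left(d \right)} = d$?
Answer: $-655$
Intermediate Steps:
$V = 210$ ($V = 15 \left(9 + 5\right) = 15 \cdot 14 = 210$)
$\left(3 - 448\right) - V = \left(3 - 448\right) - 210 = -445 - 210 = -655$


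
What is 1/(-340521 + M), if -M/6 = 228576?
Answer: -1/1711977 ≈ -5.8412e-7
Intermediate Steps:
M = -1371456 (M = -6*228576 = -1371456)
1/(-340521 + M) = 1/(-340521 - 1371456) = 1/(-1711977) = -1/1711977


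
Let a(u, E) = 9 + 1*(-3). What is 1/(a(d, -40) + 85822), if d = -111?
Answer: 1/85828 ≈ 1.1651e-5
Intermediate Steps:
a(u, E) = 6 (a(u, E) = 9 - 3 = 6)
1/(a(d, -40) + 85822) = 1/(6 + 85822) = 1/85828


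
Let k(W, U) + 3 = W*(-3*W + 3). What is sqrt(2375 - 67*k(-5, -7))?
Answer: sqrt(8606) ≈ 92.769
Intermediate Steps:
k(W, U) = -3 + W*(3 - 3*W) (k(W, U) = -3 + W*(-3*W + 3) = -3 + W*(3 - 3*W))
sqrt(2375 - 67*k(-5, -7)) = sqrt(2375 - 67*(-3 - 3*(-5)**2 + 3*(-5))) = sqrt(2375 - 67*(-3 - 3*25 - 15)) = sqrt(2375 - 67*(-3 - 75 - 15)) = sqrt(2375 - 67*(-93)) = sqrt(2375 + 6231) = sqrt(8606)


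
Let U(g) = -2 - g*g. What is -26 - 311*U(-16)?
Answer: 80212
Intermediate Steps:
U(g) = -2 - g²
-26 - 311*U(-16) = -26 - 311*(-2 - 1*(-16)²) = -26 - 311*(-2 - 1*256) = -26 - 311*(-2 - 256) = -26 - 311*(-258) = -26 + 80238 = 80212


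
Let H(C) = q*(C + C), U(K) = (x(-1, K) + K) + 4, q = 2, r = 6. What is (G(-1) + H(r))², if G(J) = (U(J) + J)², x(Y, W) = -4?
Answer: 784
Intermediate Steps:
U(K) = K (U(K) = (-4 + K) + 4 = K)
H(C) = 4*C (H(C) = 2*(C + C) = 2*(2*C) = 4*C)
G(J) = 4*J² (G(J) = (J + J)² = (2*J)² = 4*J²)
(G(-1) + H(r))² = (4*(-1)² + 4*6)² = (4*1 + 24)² = (4 + 24)² = 28² = 784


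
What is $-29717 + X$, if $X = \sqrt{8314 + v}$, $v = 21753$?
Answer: $-29717 + \sqrt{30067} \approx -29544.0$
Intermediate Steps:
$X = \sqrt{30067}$ ($X = \sqrt{8314 + 21753} = \sqrt{30067} \approx 173.4$)
$-29717 + X = -29717 + \sqrt{30067}$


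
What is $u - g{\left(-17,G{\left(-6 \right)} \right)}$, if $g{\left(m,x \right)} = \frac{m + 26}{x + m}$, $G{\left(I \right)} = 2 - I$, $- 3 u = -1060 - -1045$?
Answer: $6$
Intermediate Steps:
$u = 5$ ($u = - \frac{-1060 - -1045}{3} = - \frac{-1060 + 1045}{3} = \left(- \frac{1}{3}\right) \left(-15\right) = 5$)
$g{\left(m,x \right)} = \frac{26 + m}{m + x}$
$u - g{\left(-17,G{\left(-6 \right)} \right)} = 5 - \frac{26 - 17}{-17 + \left(2 - -6\right)} = 5 - \frac{1}{-17 + \left(2 + 6\right)} 9 = 5 - \frac{1}{-17 + 8} \cdot 9 = 5 - \frac{1}{-9} \cdot 9 = 5 - \left(- \frac{1}{9}\right) 9 = 5 - -1 = 5 + 1 = 6$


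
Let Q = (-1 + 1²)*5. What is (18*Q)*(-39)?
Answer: 0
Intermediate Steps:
Q = 0 (Q = (-1 + 1)*5 = 0*5 = 0)
(18*Q)*(-39) = (18*0)*(-39) = 0*(-39) = 0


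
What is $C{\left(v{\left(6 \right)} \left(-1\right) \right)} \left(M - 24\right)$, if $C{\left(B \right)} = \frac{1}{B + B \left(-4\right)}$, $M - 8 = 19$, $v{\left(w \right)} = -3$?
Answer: $- \frac{1}{3} \approx -0.33333$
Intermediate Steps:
$M = 27$ ($M = 8 + 19 = 27$)
$C{\left(B \right)} = - \frac{1}{3 B}$ ($C{\left(B \right)} = \frac{1}{B - 4 B} = \frac{1}{\left(-3\right) B} = - \frac{1}{3 B}$)
$C{\left(v{\left(6 \right)} \left(-1\right) \right)} \left(M - 24\right) = - \frac{1}{3 \left(\left(-3\right) \left(-1\right)\right)} \left(27 - 24\right) = - \frac{1}{3 \cdot 3} \cdot 3 = \left(- \frac{1}{3}\right) \frac{1}{3} \cdot 3 = \left(- \frac{1}{9}\right) 3 = - \frac{1}{3}$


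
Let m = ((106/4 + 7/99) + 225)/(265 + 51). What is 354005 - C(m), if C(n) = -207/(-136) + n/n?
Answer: 48144337/136 ≈ 3.5400e+5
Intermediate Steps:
m = 49811/62568 (m = ((106*(¼) + 7*(1/99)) + 225)/316 = ((53/2 + 7/99) + 225)*(1/316) = (5261/198 + 225)*(1/316) = (49811/198)*(1/316) = 49811/62568 ≈ 0.79611)
C(n) = 343/136 (C(n) = -207*(-1/136) + 1 = 207/136 + 1 = 343/136)
354005 - C(m) = 354005 - 1*343/136 = 354005 - 343/136 = 48144337/136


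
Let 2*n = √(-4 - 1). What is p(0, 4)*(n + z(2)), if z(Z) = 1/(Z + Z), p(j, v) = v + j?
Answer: 1 + 2*I*√5 ≈ 1.0 + 4.4721*I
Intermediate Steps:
p(j, v) = j + v
n = I*√5/2 (n = √(-4 - 1)/2 = √(-5)/2 = (I*√5)/2 = I*√5/2 ≈ 1.118*I)
z(Z) = 1/(2*Z)
p(0, 4)*(n + z(2)) = (0 + 4)*(I*√5/2 + (½)/2) = 4*(I*√5/2 + (½)*(½)) = 4*(I*√5/2 + ¼) = 4*(¼ + I*√5/2) = 1 + 2*I*√5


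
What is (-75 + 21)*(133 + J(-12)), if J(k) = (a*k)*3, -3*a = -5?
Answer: -3942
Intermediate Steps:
a = 5/3 (a = -1/3*(-5) = 5/3 ≈ 1.6667)
J(k) = 5*k (J(k) = (5*k/3)*3 = 5*k)
(-75 + 21)*(133 + J(-12)) = (-75 + 21)*(133 + 5*(-12)) = -54*(133 - 60) = -54*73 = -3942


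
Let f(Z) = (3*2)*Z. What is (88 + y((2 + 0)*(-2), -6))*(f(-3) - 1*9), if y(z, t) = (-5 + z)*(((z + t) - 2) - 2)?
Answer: -5778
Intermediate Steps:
f(Z) = 6*Z
y(z, t) = (-5 + z)*(-4 + t + z) (y(z, t) = (-5 + z)*(((t + z) - 2) - 2) = (-5 + z)*((-2 + t + z) - 2) = (-5 + z)*(-4 + t + z))
(88 + y((2 + 0)*(-2), -6))*(f(-3) - 1*9) = (88 + (20 + ((2 + 0)*(-2))**2 - 9*(2 + 0)*(-2) - 5*(-6) - 6*(2 + 0)*(-2)))*(6*(-3) - 1*9) = (88 + (20 + (2*(-2))**2 - 18*(-2) + 30 - 12*(-2)))*(-18 - 9) = (88 + (20 + (-4)**2 - 9*(-4) + 30 - 6*(-4)))*(-27) = (88 + (20 + 16 + 36 + 30 + 24))*(-27) = (88 + 126)*(-27) = 214*(-27) = -5778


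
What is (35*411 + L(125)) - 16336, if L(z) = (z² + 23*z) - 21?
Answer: 16528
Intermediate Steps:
L(z) = -21 + z² + 23*z
(35*411 + L(125)) - 16336 = (35*411 + (-21 + 125² + 23*125)) - 16336 = (14385 + (-21 + 15625 + 2875)) - 16336 = (14385 + 18479) - 16336 = 32864 - 16336 = 16528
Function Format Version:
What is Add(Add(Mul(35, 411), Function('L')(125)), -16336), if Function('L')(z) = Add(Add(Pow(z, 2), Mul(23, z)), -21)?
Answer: 16528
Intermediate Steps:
Function('L')(z) = Add(-21, Pow(z, 2), Mul(23, z))
Add(Add(Mul(35, 411), Function('L')(125)), -16336) = Add(Add(Mul(35, 411), Add(-21, Pow(125, 2), Mul(23, 125))), -16336) = Add(Add(14385, Add(-21, 15625, 2875)), -16336) = Add(Add(14385, 18479), -16336) = Add(32864, -16336) = 16528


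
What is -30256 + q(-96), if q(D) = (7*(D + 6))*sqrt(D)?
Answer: -30256 - 2520*I*sqrt(6) ≈ -30256.0 - 6172.7*I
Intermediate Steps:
q(D) = sqrt(D)*(42 + 7*D) (q(D) = (7*(6 + D))*sqrt(D) = (42 + 7*D)*sqrt(D) = sqrt(D)*(42 + 7*D))
-30256 + q(-96) = -30256 + 7*sqrt(-96)*(6 - 96) = -30256 + 7*(4*I*sqrt(6))*(-90) = -30256 - 2520*I*sqrt(6)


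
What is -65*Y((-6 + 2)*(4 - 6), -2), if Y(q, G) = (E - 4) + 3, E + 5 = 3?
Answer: 195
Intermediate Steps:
E = -2 (E = -5 + 3 = -2)
Y(q, G) = -3 (Y(q, G) = (-2 - 4) + 3 = -6 + 3 = -3)
-65*Y((-6 + 2)*(4 - 6), -2) = -65*(-3) = 195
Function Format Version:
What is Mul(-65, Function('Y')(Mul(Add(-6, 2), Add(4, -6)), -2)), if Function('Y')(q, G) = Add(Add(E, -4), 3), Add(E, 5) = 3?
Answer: 195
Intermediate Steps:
E = -2 (E = Add(-5, 3) = -2)
Function('Y')(q, G) = -3 (Function('Y')(q, G) = Add(Add(-2, -4), 3) = Add(-6, 3) = -3)
Mul(-65, Function('Y')(Mul(Add(-6, 2), Add(4, -6)), -2)) = Mul(-65, -3) = 195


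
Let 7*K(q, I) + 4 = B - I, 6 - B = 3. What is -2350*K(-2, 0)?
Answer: 2350/7 ≈ 335.71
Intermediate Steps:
B = 3 (B = 6 - 1*3 = 6 - 3 = 3)
K(q, I) = -⅐ - I/7 (K(q, I) = -4/7 + (3 - I)/7 = -4/7 + (3/7 - I/7) = -⅐ - I/7)
-2350*K(-2, 0) = -2350*(-⅐ - ⅐*0) = -2350*(-⅐ + 0) = -2350*(-⅐) = 2350/7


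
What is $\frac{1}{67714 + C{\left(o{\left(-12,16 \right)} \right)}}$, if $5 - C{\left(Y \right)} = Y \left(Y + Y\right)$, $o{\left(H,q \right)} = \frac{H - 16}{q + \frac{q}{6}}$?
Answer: $\frac{2}{135429} \approx 1.4768 \cdot 10^{-5}$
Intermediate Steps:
$o{\left(H,q \right)} = \frac{6 \left(-16 + H\right)}{7 q}$ ($o{\left(H,q \right)} = \frac{-16 + H}{q + q \frac{1}{6}} = \frac{-16 + H}{q + \frac{q}{6}} = \frac{-16 + H}{\frac{7}{6} q} = \left(-16 + H\right) \frac{6}{7 q} = \frac{6 \left(-16 + H\right)}{7 q}$)
$C{\left(Y \right)} = 5 - 2 Y^{2}$ ($C{\left(Y \right)} = 5 - Y \left(Y + Y\right) = 5 - Y 2 Y = 5 - 2 Y^{2}$)
$\frac{1}{67714 + C{\left(o{\left(-12,16 \right)} \right)}} = \frac{1}{67714 + \left(5 - 2 \left(\frac{6 \left(-16 - 12\right)}{7 \cdot 16}\right)^{2}\right)} = \frac{1}{67714 + \left(5 - 2 \left(\frac{6}{7} \cdot \frac{1}{16} \left(-28\right)\right)^{2}\right)} = \frac{1}{67714 + \left(5 - 2 \left(- \frac{3}{2}\right)^{2}\right)} = \frac{1}{67714 + \left(5 - \frac{9}{2}\right)} = \frac{1}{67714 + \frac{1}{2}} = \frac{1}{\frac{135429}{2}} = \frac{2}{135429}$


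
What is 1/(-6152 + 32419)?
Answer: 1/26267 ≈ 3.8071e-5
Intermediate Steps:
1/(-6152 + 32419) = 1/26267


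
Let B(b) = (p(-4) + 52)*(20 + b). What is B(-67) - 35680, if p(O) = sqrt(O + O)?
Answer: -38124 - 94*I*sqrt(2) ≈ -38124.0 - 132.94*I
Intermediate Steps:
p(O) = sqrt(2)*sqrt(O) (p(O) = sqrt(2*O) = sqrt(2)*sqrt(O))
B(b) = (20 + b)*(52 + 2*I*sqrt(2)) (B(b) = (sqrt(2)*sqrt(-4) + 52)*(20 + b) = (sqrt(2)*(2*I) + 52)*(20 + b) = (2*I*sqrt(2) + 52)*(20 + b) = (52 + 2*I*sqrt(2))*(20 + b) = (20 + b)*(52 + 2*I*sqrt(2)))
B(-67) - 35680 = (1040 + 52*(-67) + 40*I*sqrt(2) + 2*I*(-67)*sqrt(2)) - 35680 = (1040 - 3484 + 40*I*sqrt(2) - 134*I*sqrt(2)) - 35680 = (-2444 - 94*I*sqrt(2)) - 35680 = -38124 - 94*I*sqrt(2)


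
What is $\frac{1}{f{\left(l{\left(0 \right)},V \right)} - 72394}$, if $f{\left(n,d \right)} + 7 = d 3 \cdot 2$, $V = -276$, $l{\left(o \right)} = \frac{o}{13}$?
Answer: $- \frac{1}{74057} \approx -1.3503 \cdot 10^{-5}$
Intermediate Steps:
$l{\left(o \right)} = \frac{o}{13}$ ($l{\left(o \right)} = o \frac{1}{13} = \frac{o}{13}$)
$f{\left(n,d \right)} = -7 + 6 d$ ($f{\left(n,d \right)} = -7 + d 3 \cdot 2 = -7 + 3 d 2 = -7 + 6 d$)
$\frac{1}{f{\left(l{\left(0 \right)},V \right)} - 72394} = \frac{1}{\left(-7 + 6 \left(-276\right)\right) - 72394} = \frac{1}{\left(-7 - 1656\right) - 72394} = \frac{1}{-1663 - 72394} = \frac{1}{-74057} = - \frac{1}{74057}$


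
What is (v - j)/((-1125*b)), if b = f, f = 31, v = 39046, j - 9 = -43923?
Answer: -16592/6975 ≈ -2.3788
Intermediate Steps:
j = -43914 (j = 9 - 43923 = -43914)
b = 31
(v - j)/((-1125*b)) = (39046 - 1*(-43914))/((-1125*31)) = (39046 + 43914)/(-34875) = 82960*(-1/34875) = -16592/6975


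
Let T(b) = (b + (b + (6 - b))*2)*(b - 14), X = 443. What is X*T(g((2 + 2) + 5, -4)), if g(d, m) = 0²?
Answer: -74424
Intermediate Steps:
g(d, m) = 0
T(b) = (-14 + b)*(12 + b) (T(b) = (b + 6*2)*(-14 + b) = (b + 12)*(-14 + b) = (12 + b)*(-14 + b) = (-14 + b)*(12 + b))
X*T(g((2 + 2) + 5, -4)) = 443*(-168 + 0² - 2*0) = 443*(-168 + 0 + 0) = 443*(-168) = -74424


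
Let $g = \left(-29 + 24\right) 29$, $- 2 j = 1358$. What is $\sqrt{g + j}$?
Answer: $2 i \sqrt{206} \approx 28.705 i$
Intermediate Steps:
$j = -679$ ($j = \left(- \frac{1}{2}\right) 1358 = -679$)
$g = -145$ ($g = \left(-5\right) 29 = -145$)
$\sqrt{g + j} = \sqrt{-145 - 679} = \sqrt{-824} = 2 i \sqrt{206}$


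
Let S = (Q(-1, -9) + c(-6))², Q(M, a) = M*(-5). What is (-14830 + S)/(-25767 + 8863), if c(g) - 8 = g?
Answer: 14781/16904 ≈ 0.87441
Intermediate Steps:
Q(M, a) = -5*M
c(g) = 8 + g
S = 49 (S = (-5*(-1) + (8 - 6))² = (5 + 2)² = 7² = 49)
(-14830 + S)/(-25767 + 8863) = (-14830 + 49)/(-25767 + 8863) = -14781/(-16904) = -14781*(-1/16904) = 14781/16904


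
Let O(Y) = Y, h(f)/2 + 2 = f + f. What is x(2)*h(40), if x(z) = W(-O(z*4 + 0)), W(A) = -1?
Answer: -156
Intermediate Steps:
h(f) = -4 + 4*f (h(f) = -4 + 2*(f + f) = -4 + 2*(2*f) = -4 + 4*f)
x(z) = -1
x(2)*h(40) = -(-4 + 4*40) = -(-4 + 160) = -1*156 = -156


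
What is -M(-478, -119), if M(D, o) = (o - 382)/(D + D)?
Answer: -501/956 ≈ -0.52406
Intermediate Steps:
M(D, o) = (-382 + o)/(2*D) (M(D, o) = (-382 + o)/((2*D)) = (-382 + o)*(1/(2*D)) = (-382 + o)/(2*D))
-M(-478, -119) = -(-382 - 119)/(2*(-478)) = -(-1)*(-501)/(2*478) = -1*501/956 = -501/956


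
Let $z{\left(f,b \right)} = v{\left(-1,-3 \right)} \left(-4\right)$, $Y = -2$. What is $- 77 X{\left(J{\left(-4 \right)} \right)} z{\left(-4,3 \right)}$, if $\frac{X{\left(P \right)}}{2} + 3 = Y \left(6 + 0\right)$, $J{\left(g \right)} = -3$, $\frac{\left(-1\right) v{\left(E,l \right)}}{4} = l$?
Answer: $-110880$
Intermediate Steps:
$v{\left(E,l \right)} = - 4 l$
$z{\left(f,b \right)} = -48$ ($z{\left(f,b \right)} = \left(-4\right) \left(-3\right) \left(-4\right) = 12 \left(-4\right) = -48$)
$X{\left(P \right)} = -30$ ($X{\left(P \right)} = -6 + 2 \left(- 2 \left(6 + 0\right)\right) = -6 + 2 \left(\left(-2\right) 6\right) = -6 + 2 \left(-12\right) = -6 - 24 = -30$)
$- 77 X{\left(J{\left(-4 \right)} \right)} z{\left(-4,3 \right)} = \left(-77\right) \left(-30\right) \left(-48\right) = 2310 \left(-48\right) = -110880$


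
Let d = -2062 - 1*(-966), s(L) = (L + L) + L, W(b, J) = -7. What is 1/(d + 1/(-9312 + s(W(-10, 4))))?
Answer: -9333/10228969 ≈ -0.00091241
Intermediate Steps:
s(L) = 3*L (s(L) = 2*L + L = 3*L)
d = -1096 (d = -2062 + 966 = -1096)
1/(d + 1/(-9312 + s(W(-10, 4)))) = 1/(-1096 + 1/(-9312 + 3*(-7))) = 1/(-1096 + 1/(-9312 - 21)) = 1/(-1096 + 1/(-9333)) = 1/(-1096 - 1/9333) = 1/(-10228969/9333) = -9333/10228969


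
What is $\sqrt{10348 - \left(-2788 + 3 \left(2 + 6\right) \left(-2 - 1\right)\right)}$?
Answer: $2 \sqrt{3302} \approx 114.93$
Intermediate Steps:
$\sqrt{10348 - \left(-2788 + 3 \left(2 + 6\right) \left(-2 - 1\right)\right)} = \sqrt{10348 + \left(2790 - \left(2 + 3 \cdot 8 \left(-3\right)\right)\right)} = \sqrt{10348 + \left(2790 - -70\right)} = \sqrt{10348 + \left(2790 + \left(-2 + 72\right)\right)} = \sqrt{10348 + \left(2790 + 70\right)} = \sqrt{10348 + 2860} = \sqrt{13208} = 2 \sqrt{3302}$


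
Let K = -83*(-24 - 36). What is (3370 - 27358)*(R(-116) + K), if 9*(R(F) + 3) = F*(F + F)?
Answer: -573353180/3 ≈ -1.9112e+8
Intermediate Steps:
R(F) = -3 + 2*F**2/9 (R(F) = -3 + (F*(F + F))/9 = -3 + (F*(2*F))/9 = -3 + (2*F**2)/9 = -3 + 2*F**2/9)
K = 4980 (K = -83*(-60) = 4980)
(3370 - 27358)*(R(-116) + K) = (3370 - 27358)*((-3 + (2/9)*(-116)**2) + 4980) = -23988*((-3 + (2/9)*13456) + 4980) = -23988*((-3 + 26912/9) + 4980) = -23988*(26885/9 + 4980) = -23988*71705/9 = -573353180/3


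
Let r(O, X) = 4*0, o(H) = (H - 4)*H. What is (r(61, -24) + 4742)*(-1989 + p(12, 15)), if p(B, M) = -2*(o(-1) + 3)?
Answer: -9507710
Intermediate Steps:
o(H) = H*(-4 + H) (o(H) = (-4 + H)*H = H*(-4 + H))
r(O, X) = 0
p(B, M) = -16 (p(B, M) = -2*(-(-4 - 1) + 3) = -2*(-1*(-5) + 3) = -2*(5 + 3) = -2*8 = -16)
(r(61, -24) + 4742)*(-1989 + p(12, 15)) = (0 + 4742)*(-1989 - 16) = 4742*(-2005) = -9507710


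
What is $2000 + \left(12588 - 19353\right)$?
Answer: $-4765$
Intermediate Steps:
$2000 + \left(12588 - 19353\right) = 2000 - 6765 = -4765$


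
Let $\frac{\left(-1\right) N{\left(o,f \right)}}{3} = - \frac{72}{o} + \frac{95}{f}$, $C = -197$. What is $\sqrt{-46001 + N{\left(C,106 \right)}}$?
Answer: $\frac{i \sqrt{20060751096086}}{20882} \approx 214.49 i$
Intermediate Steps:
$N{\left(o,f \right)} = - \frac{285}{f} + \frac{216}{o}$ ($N{\left(o,f \right)} = - 3 \left(- \frac{72}{o} + \frac{95}{f}\right) = - \frac{285}{f} + \frac{216}{o}$)
$\sqrt{-46001 + N{\left(C,106 \right)}} = \sqrt{-46001 + \left(- \frac{285}{106} + \frac{216}{-197}\right)} = \sqrt{-46001 + \left(\left(-285\right) \frac{1}{106} + 216 \left(- \frac{1}{197}\right)\right)} = \sqrt{-46001 - \frac{79041}{20882}} = \sqrt{- \frac{960671923}{20882}} = \frac{i \sqrt{20060751096086}}{20882}$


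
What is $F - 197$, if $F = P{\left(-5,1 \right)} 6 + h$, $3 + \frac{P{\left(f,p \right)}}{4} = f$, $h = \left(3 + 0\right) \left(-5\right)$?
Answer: $-404$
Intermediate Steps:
$h = -15$ ($h = 3 \left(-5\right) = -15$)
$P{\left(f,p \right)} = -12 + 4 f$
$F = -207$ ($F = \left(-12 + 4 \left(-5\right)\right) 6 - 15 = \left(-12 - 20\right) 6 - 15 = \left(-32\right) 6 - 15 = -192 - 15 = -207$)
$F - 197 = -207 - 197 = -404$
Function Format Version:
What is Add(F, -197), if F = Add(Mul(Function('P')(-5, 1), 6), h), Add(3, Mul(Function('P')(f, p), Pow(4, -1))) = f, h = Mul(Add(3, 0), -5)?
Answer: -404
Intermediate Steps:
h = -15 (h = Mul(3, -5) = -15)
Function('P')(f, p) = Add(-12, Mul(4, f))
F = -207 (F = Add(Mul(Add(-12, Mul(4, -5)), 6), -15) = Add(Mul(Add(-12, -20), 6), -15) = Add(Mul(-32, 6), -15) = Add(-192, -15) = -207)
Add(F, -197) = Add(-207, -197) = -404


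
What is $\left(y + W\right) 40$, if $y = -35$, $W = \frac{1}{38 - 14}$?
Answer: $- \frac{4195}{3} \approx -1398.3$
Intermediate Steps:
$W = \frac{1}{24} \approx 0.041667$
$\left(y + W\right) 40 = \left(-35 + \frac{1}{24}\right) 40 = \left(- \frac{839}{24}\right) 40 = - \frac{4195}{3}$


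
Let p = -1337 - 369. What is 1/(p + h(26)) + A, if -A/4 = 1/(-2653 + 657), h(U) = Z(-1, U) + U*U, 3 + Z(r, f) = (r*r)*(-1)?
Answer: 535/515966 ≈ 0.0010369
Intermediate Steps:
Z(r, f) = -3 - r² (Z(r, f) = -3 + (r*r)*(-1) = -3 + r²*(-1) = -3 - r²)
p = -1706
h(U) = -4 + U² (h(U) = (-3 - 1*(-1)²) + U*U = (-3 - 1*1) + U² = (-3 - 1) + U² = -4 + U²)
A = 1/499 (A = -4/(-2653 + 657) = -4/(-1996) = -4*(-1/1996) = 1/499 ≈ 0.0020040)
1/(p + h(26)) + A = 1/(-1706 + (-4 + 26²)) + 1/499 = 1/(-1706 + (-4 + 676)) + 1/499 = 1/(-1706 + 672) + 1/499 = 1/(-1034) + 1/499 = -1/1034 + 1/499 = 535/515966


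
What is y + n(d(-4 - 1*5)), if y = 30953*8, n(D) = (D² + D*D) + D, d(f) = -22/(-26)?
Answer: 41848841/169 ≈ 2.4763e+5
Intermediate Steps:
d(f) = 11/13 (d(f) = -22*(-1/26) = 11/13)
n(D) = D + 2*D² (n(D) = (D² + D²) + D = 2*D² + D = D + 2*D²)
y = 247624
y + n(d(-4 - 1*5)) = 247624 + 11*(1 + 2*(11/13))/13 = 247624 + 11*(1 + 22/13)/13 = 247624 + (11/13)*(35/13) = 247624 + 385/169 = 41848841/169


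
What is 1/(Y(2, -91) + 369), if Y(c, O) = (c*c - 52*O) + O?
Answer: 1/5014 ≈ 0.00019944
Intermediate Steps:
Y(c, O) = c² - 51*O (Y(c, O) = (c² - 52*O) + O = c² - 51*O)
1/(Y(2, -91) + 369) = 1/((2² - 51*(-91)) + 369) = 1/((4 + 4641) + 369) = 1/(4645 + 369) = 1/5014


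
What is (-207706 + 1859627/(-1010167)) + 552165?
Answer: 347959255026/1010167 ≈ 3.4446e+5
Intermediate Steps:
(-207706 + 1859627/(-1010167)) + 552165 = (-207706 + 1859627*(-1/1010167)) + 552165 = (-207706 - 1859627/1010167) + 552165 = -209819606529/1010167 + 552165 = 347959255026/1010167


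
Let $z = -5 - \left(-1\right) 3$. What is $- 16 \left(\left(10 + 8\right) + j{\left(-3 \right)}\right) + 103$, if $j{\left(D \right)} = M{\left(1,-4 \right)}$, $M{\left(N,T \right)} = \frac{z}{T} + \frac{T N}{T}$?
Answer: $-209$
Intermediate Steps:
$z = -2$ ($z = -5 - -3 = -5 + 3 = -2$)
$M{\left(N,T \right)} = N - \frac{2}{T}$ ($M{\left(N,T \right)} = - \frac{2}{T} + \frac{T N}{T} = - \frac{2}{T} + \frac{N T}{T} = - \frac{2}{T} + N = N - \frac{2}{T}$)
$j{\left(D \right)} = \frac{3}{2}$ ($j{\left(D \right)} = 1 - \frac{2}{-4} = 1 - - \frac{1}{2} = 1 + \frac{1}{2} = \frac{3}{2}$)
$- 16 \left(\left(10 + 8\right) + j{\left(-3 \right)}\right) + 103 = - 16 \left(\left(10 + 8\right) + \frac{3}{2}\right) + 103 = - 16 \left(18 + \frac{3}{2}\right) + 103 = \left(-16\right) \frac{39}{2} + 103 = -312 + 103 = -209$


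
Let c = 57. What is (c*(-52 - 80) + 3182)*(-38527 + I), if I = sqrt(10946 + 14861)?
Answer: 167284234 - 4342*sqrt(25807) ≈ 1.6659e+8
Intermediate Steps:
I = sqrt(25807) ≈ 160.65
(c*(-52 - 80) + 3182)*(-38527 + I) = (57*(-52 - 80) + 3182)*(-38527 + sqrt(25807)) = (57*(-132) + 3182)*(-38527 + sqrt(25807)) = (-7524 + 3182)*(-38527 + sqrt(25807)) = -4342*(-38527 + sqrt(25807)) = 167284234 - 4342*sqrt(25807)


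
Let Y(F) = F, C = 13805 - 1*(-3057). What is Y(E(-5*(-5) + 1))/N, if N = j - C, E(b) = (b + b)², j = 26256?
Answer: 1352/4697 ≈ 0.28784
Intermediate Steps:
C = 16862 (C = 13805 + 3057 = 16862)
E(b) = 4*b² (E(b) = (2*b)² = 4*b²)
N = 9394 (N = 26256 - 1*16862 = 26256 - 16862 = 9394)
Y(E(-5*(-5) + 1))/N = (4*(-5*(-5) + 1)²)/9394 = (4*(25 + 1)²)*(1/9394) = (4*26²)*(1/9394) = (4*676)*(1/9394) = 2704*(1/9394) = 1352/4697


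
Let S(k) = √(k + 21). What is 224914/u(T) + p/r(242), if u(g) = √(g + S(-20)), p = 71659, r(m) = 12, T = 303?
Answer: 71659/12 + 112457*√19/38 ≈ 18871.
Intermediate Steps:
S(k) = √(21 + k)
u(g) = √(1 + g) (u(g) = √(g + √(21 - 20)) = √(g + √1) = √(g + 1) = √(1 + g))
224914/u(T) + p/r(242) = 224914/(√(1 + 303)) + 71659/12 = 224914/(√304) + 71659*(1/12) = 224914/((4*√19)) + 71659/12 = 224914*(√19/76) + 71659/12 = 112457*√19/38 + 71659/12 = 71659/12 + 112457*√19/38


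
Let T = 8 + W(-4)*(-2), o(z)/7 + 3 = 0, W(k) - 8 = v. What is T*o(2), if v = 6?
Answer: 420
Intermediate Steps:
W(k) = 14 (W(k) = 8 + 6 = 14)
o(z) = -21 (o(z) = -21 + 7*0 = -21 + 0 = -21)
T = -20 (T = 8 + 14*(-2) = 8 - 28 = -20)
T*o(2) = -20*(-21) = 420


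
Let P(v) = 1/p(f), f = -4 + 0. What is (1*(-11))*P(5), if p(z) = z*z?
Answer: -11/16 ≈ -0.68750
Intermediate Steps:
f = -4
p(z) = z²
P(v) = 1/16 (P(v) = 1/((-4)²) = 1/16)
(1*(-11))*P(5) = (1*(-11))*(1/16) = -11*1/16 = -11/16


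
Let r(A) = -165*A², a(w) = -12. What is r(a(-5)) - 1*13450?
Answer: -37210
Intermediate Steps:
r(a(-5)) - 1*13450 = -165*(-12)² - 1*13450 = -165*144 - 13450 = -23760 - 13450 = -37210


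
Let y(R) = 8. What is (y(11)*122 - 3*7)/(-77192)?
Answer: -955/77192 ≈ -0.012372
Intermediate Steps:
(y(11)*122 - 3*7)/(-77192) = (8*122 - 3*7)/(-77192) = (976 - 21)*(-1/77192) = 955*(-1/77192) = -955/77192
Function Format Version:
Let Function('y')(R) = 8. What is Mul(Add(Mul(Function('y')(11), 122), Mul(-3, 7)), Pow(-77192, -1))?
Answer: Rational(-955, 77192) ≈ -0.012372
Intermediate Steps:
Mul(Add(Mul(Function('y')(11), 122), Mul(-3, 7)), Pow(-77192, -1)) = Mul(Add(Mul(8, 122), Mul(-3, 7)), Pow(-77192, -1)) = Mul(Add(976, -21), Rational(-1, 77192)) = Mul(955, Rational(-1, 77192)) = Rational(-955, 77192)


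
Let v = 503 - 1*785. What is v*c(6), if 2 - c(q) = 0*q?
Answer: -564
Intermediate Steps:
v = -282 (v = 503 - 785 = -282)
c(q) = 2 (c(q) = 2 - 0*q = 2 - 1*0 = 2 + 0 = 2)
v*c(6) = -282*2 = -564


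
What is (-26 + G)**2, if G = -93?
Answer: 14161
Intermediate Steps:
(-26 + G)**2 = (-26 - 93)**2 = (-119)**2 = 14161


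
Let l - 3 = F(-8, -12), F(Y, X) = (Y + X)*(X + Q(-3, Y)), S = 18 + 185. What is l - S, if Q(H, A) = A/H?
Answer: -40/3 ≈ -13.333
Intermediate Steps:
S = 203
F(Y, X) = (X + Y)*(X - Y/3) (F(Y, X) = (Y + X)*(X + Y/(-3)) = (X + Y)*(X + Y*(-⅓)) = (X + Y)*(X - Y/3))
l = 569/3 (l = 3 + ((-12)² - ⅓*(-8)² + (⅔)*(-12)*(-8)) = 3 + (144 - ⅓*64 + 64) = 3 + (144 - 64/3 + 64) = 3 + 560/3 = 569/3 ≈ 189.67)
l - S = 569/3 - 1*203 = 569/3 - 203 = -40/3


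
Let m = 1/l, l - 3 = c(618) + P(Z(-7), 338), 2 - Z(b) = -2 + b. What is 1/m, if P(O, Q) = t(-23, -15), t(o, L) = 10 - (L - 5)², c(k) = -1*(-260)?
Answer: -127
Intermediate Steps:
c(k) = 260
Z(b) = 4 - b (Z(b) = 2 - (-2 + b) = 2 + (2 - b) = 4 - b)
t(o, L) = 10 - (-5 + L)²
P(O, Q) = -390 (P(O, Q) = 10 - (-5 - 15)² = 10 - 1*(-20)² = 10 - 1*400 = 10 - 400 = -390)
l = -127 (l = 3 + (260 - 390) = 3 - 130 = -127)
m = -1/127 (m = 1/(-127) = -1/127 ≈ -0.0078740)
1/m = 1/(-1/127) = -127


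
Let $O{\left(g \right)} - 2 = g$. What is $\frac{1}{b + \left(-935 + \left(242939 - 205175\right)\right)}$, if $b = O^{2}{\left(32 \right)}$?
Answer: $\frac{1}{37985} \approx 2.6326 \cdot 10^{-5}$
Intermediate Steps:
$O{\left(g \right)} = 2 + g$
$b = 1156$ ($b = \left(2 + 32\right)^{2} = 34^{2} = 1156$)
$\frac{1}{b + \left(-935 + \left(242939 - 205175\right)\right)} = \frac{1}{1156 + \left(-935 + \left(242939 - 205175\right)\right)} = \frac{1}{1156 + \left(-935 + 37764\right)} = \frac{1}{1156 + 36829} = \frac{1}{37985}$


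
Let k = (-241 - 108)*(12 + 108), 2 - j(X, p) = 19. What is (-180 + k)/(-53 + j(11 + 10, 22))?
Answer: 4206/7 ≈ 600.86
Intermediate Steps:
j(X, p) = -17 (j(X, p) = 2 - 1*19 = 2 - 19 = -17)
k = -41880 (k = -349*120 = -41880)
(-180 + k)/(-53 + j(11 + 10, 22)) = (-180 - 41880)/(-53 - 17) = -42060/(-70) = -42060*(-1/70) = 4206/7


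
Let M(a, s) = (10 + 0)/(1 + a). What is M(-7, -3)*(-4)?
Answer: 20/3 ≈ 6.6667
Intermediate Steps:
M(a, s) = 10/(1 + a)
M(-7, -3)*(-4) = (10/(1 - 7))*(-4) = (10/(-6))*(-4) = (10*(-⅙))*(-4) = -5/3*(-4) = 20/3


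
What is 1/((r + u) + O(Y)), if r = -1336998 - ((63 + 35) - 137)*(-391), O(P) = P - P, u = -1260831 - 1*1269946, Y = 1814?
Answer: -1/3883024 ≈ -2.5753e-7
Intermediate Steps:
u = -2530777 (u = -1260831 - 1269946 = -2530777)
O(P) = 0
r = -1352247 (r = -1336998 - (98 - 137)*(-391) = -1336998 - (-39)*(-391) = -1336998 - 1*15249 = -1336998 - 15249 = -1352247)
1/((r + u) + O(Y)) = 1/((-1352247 - 2530777) + 0) = 1/(-3883024 + 0) = 1/(-3883024) = -1/3883024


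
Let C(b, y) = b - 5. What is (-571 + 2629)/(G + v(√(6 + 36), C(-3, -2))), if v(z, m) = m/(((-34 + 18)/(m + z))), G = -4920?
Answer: -20267184/48491531 - 2058*√42/48491531 ≈ -0.41823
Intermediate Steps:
C(b, y) = -5 + b
v(z, m) = m*(-m/16 - z/16) (v(z, m) = m/((-16/(m + z))) = m*(-m/16 - z/16))
(-571 + 2629)/(G + v(√(6 + 36), C(-3, -2))) = (-571 + 2629)/(-4920 - (-5 - 3)*((-5 - 3) + √(6 + 36))/16) = 2058/(-4920 - 1/16*(-8)*(-8 + √42)) = 2058/(-4920 + (-4 + √42/2)) = 2058/(-4924 + √42/2)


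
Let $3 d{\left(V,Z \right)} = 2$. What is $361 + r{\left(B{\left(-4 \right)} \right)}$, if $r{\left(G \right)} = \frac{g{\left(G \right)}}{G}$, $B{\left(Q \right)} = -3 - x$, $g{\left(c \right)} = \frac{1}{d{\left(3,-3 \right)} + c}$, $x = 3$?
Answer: $\frac{11553}{32} \approx 361.03$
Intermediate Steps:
$d{\left(V,Z \right)} = \frac{2}{3}$ ($d{\left(V,Z \right)} = \frac{1}{3} \cdot 2 = \frac{2}{3}$)
$g{\left(c \right)} = \frac{1}{\frac{2}{3} + c}$
$B{\left(Q \right)} = -6$ ($B{\left(Q \right)} = -3 - 3 = -6$)
$r{\left(G \right)} = \frac{3}{G \left(2 + 3 G\right)}$ ($r{\left(G \right)} = \frac{3 \frac{1}{2 + 3 G}}{G} = \frac{3}{G \left(2 + 3 G\right)}$)
$361 + r{\left(B{\left(-4 \right)} \right)} = 361 + \frac{3}{\left(-6\right) \left(2 + 3 \left(-6\right)\right)} = 361 + 3 \left(- \frac{1}{6}\right) \frac{1}{2 - 18} = 361 + 3 \left(- \frac{1}{6}\right) \frac{1}{-16} = 361 + 3 \left(- \frac{1}{6}\right) \left(- \frac{1}{16}\right) = 361 + \frac{1}{32} = \frac{11553}{32}$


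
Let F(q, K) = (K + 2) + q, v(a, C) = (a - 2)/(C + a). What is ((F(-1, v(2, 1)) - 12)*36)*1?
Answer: -396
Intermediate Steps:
v(a, C) = (-2 + a)/(C + a)
F(q, K) = 2 + K + q (F(q, K) = (2 + K) + q = 2 + K + q)
((F(-1, v(2, 1)) - 12)*36)*1 = (((2 + (-2 + 2)/(1 + 2) - 1) - 12)*36)*1 = (((2 + 0/3 - 1) - 12)*36)*1 = (((2 + (⅓)*0 - 1) - 12)*36)*1 = (((2 + 0 - 1) - 12)*36)*1 = ((1 - 12)*36)*1 = -11*36*1 = -396*1 = -396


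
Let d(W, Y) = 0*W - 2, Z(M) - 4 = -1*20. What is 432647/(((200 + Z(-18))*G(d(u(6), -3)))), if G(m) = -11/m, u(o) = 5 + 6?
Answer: 432647/1012 ≈ 427.52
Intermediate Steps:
Z(M) = -16 (Z(M) = 4 - 1*20 = 4 - 20 = -16)
u(o) = 11
d(W, Y) = -2 (d(W, Y) = 0 - 2 = -2)
432647/(((200 + Z(-18))*G(d(u(6), -3)))) = 432647/(((200 - 16)*(-11/(-2)))) = 432647/((184*(-11*(-1/2)))) = 432647/((184*(11/2))) = 432647/1012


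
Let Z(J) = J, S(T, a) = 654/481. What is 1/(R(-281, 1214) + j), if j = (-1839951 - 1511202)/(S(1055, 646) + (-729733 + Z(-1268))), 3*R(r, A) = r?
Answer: -351610827/31322309536 ≈ -0.011226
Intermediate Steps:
S(T, a) = 654/481 (S(T, a) = 654*(1/481) = 654/481)
R(r, A) = r/3
j = 537301531/117203609 (j = (-1839951 - 1511202)/(654/481 + (-729733 - 1268)) = -3351153/(654/481 - 731001) = -3351153/(-351610827/481) = -3351153*(-481/351610827) = 537301531/117203609 ≈ 4.5843)
1/(R(-281, 1214) + j) = 1/((1/3)*(-281) + 537301531/117203609) = 1/(-281/3 + 537301531/117203609) = 1/(-31322309536/351610827) = -351610827/31322309536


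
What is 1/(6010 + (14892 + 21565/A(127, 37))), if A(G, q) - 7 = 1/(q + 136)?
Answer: 1212/29063969 ≈ 4.1701e-5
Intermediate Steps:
A(G, q) = 7 + 1/(136 + q) (A(G, q) = 7 + 1/(q + 136) = 7 + 1/(136 + q))
1/(6010 + (14892 + 21565/A(127, 37))) = 1/(6010 + (14892 + 21565/(((953 + 7*37)/(136 + 37))))) = 1/(6010 + (14892 + 21565/(((953 + 259)/173)))) = 1/(6010 + (14892 + 21565/(((1/173)*1212)))) = 1/(6010 + (14892 + 21565/(1212/173))) = 1/(6010 + (14892 + 21565*(173/1212))) = 1/(6010 + (14892 + 3730745/1212)) = 1/(6010 + 21779849/1212) = 1/(29063969/1212) = 1212/29063969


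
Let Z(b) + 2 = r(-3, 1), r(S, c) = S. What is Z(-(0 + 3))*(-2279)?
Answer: 11395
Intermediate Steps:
Z(b) = -5 (Z(b) = -2 - 3 = -5)
Z(-(0 + 3))*(-2279) = -5*(-2279) = 11395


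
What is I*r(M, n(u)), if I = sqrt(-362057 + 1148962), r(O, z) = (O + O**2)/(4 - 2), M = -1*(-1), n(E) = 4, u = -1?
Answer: sqrt(786905) ≈ 887.08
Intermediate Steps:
M = 1
r(O, z) = O/2 + O**2/2 (r(O, z) = (O + O**2)/2 = (O + O**2)*(1/2) = O/2 + O**2/2)
I = sqrt(786905) ≈ 887.08
I*r(M, n(u)) = sqrt(786905)*((1/2)*1*(1 + 1)) = sqrt(786905)*((1/2)*1*2) = sqrt(786905)*1 = sqrt(786905)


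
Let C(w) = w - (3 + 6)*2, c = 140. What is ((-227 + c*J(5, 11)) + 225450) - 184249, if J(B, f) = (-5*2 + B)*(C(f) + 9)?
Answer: 39574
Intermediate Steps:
C(w) = -18 + w (C(w) = w - 9*2 = w - 1*18 = w - 18 = -18 + w)
J(B, f) = (-10 + B)*(-9 + f) (J(B, f) = (-5*2 + B)*((-18 + f) + 9) = (-10 + B)*(-9 + f))
((-227 + c*J(5, 11)) + 225450) - 184249 = ((-227 + 140*(90 - 10*11 - 9*5 + 5*11)) + 225450) - 184249 = ((-227 + 140*(90 - 110 - 45 + 55)) + 225450) - 184249 = ((-227 + 140*(-10)) + 225450) - 184249 = ((-227 - 1400) + 225450) - 184249 = (-1627 + 225450) - 184249 = 223823 - 184249 = 39574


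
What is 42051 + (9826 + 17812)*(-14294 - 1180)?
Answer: -427628361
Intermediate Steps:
42051 + (9826 + 17812)*(-14294 - 1180) = 42051 + 27638*(-15474) = 42051 - 427670412 = -427628361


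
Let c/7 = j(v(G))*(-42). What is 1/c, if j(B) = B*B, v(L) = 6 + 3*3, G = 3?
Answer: -1/66150 ≈ -1.5117e-5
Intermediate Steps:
v(L) = 15 (v(L) = 6 + 9 = 15)
j(B) = B**2
c = -66150 (c = 7*(15**2*(-42)) = 7*(225*(-42)) = 7*(-9450) = -66150)
1/c = 1/(-66150) = -1/66150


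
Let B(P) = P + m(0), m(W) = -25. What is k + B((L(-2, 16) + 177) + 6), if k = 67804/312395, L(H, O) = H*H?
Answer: 50675794/312395 ≈ 162.22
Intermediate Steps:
L(H, O) = H**2
B(P) = -25 + P (B(P) = P - 25 = -25 + P)
k = 67804/312395 (k = 67804*(1/312395) = 67804/312395 ≈ 0.21705)
k + B((L(-2, 16) + 177) + 6) = 67804/312395 + (-25 + (((-2)**2 + 177) + 6)) = 67804/312395 + (-25 + ((4 + 177) + 6)) = 67804/312395 + (-25 + (181 + 6)) = 67804/312395 + (-25 + 187) = 67804/312395 + 162 = 50675794/312395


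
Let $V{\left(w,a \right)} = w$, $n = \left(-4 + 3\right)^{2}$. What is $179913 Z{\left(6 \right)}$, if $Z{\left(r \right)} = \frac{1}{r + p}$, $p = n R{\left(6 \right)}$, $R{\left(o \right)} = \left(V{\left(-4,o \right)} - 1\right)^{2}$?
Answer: $\frac{179913}{31} \approx 5803.6$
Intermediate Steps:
$n = 1$ ($n = \left(-1\right)^{2} = 1$)
$R{\left(o \right)} = 25$ ($R{\left(o \right)} = \left(-4 - 1\right)^{2} = \left(-5\right)^{2} = 25$)
$p = 25$ ($p = 1 \cdot 25 = 25$)
$Z{\left(r \right)} = \frac{1}{25 + r}$ ($Z{\left(r \right)} = \frac{1}{r + 25} = \frac{1}{25 + r}$)
$179913 Z{\left(6 \right)} = \frac{179913}{25 + 6} = \frac{179913}{31}$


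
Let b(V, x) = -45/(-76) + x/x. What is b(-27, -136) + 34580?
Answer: 2628201/76 ≈ 34582.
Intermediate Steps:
b(V, x) = 121/76 (b(V, x) = -45*(-1/76) + 1 = 45/76 + 1 = 121/76)
b(-27, -136) + 34580 = 121/76 + 34580 = 2628201/76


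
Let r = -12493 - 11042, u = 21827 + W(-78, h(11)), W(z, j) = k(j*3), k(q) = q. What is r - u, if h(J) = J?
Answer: -45395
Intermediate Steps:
W(z, j) = 3*j (W(z, j) = j*3 = 3*j)
u = 21860 (u = 21827 + 3*11 = 21827 + 33 = 21860)
r = -23535
r - u = -23535 - 1*21860 = -23535 - 21860 = -45395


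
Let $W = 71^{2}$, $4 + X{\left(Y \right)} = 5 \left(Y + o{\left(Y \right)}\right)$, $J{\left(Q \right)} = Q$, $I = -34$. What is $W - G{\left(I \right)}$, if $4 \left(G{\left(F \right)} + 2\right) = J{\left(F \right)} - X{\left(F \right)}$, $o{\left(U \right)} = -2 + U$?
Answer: $4963$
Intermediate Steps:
$X{\left(Y \right)} = -14 + 10 Y$ ($X{\left(Y \right)} = -4 + 5 \left(Y + \left(-2 + Y\right)\right) = -4 + 5 \left(-2 + 2 Y\right) = -4 + \left(-10 + 10 Y\right) = -14 + 10 Y$)
$G{\left(F \right)} = \frac{3}{2} - \frac{9 F}{4}$ ($G{\left(F \right)} = -2 + \frac{F - \left(-14 + 10 F\right)}{4} = -2 + \frac{14 - 9 F}{4} = -2 - \left(- \frac{7}{2} + \frac{9 F}{4}\right) = \frac{3}{2} - \frac{9 F}{4}$)
$W = 5041$
$W - G{\left(I \right)} = 5041 - \left(\frac{3}{2} - - \frac{153}{2}\right) = 5041 - \left(\frac{3}{2} + \frac{153}{2}\right) = 5041 - 78 = 4963$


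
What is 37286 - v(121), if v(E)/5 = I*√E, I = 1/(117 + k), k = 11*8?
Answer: 1528715/41 ≈ 37286.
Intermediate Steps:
k = 88
I = 1/205 (I = 1/(117 + 88) = 1/205 ≈ 0.0048781)
v(E) = √E/41 (v(E) = 5*(√E/205) = √E/41)
37286 - v(121) = 37286 - √121/41 = 37286 - 11/41 = 1528715/41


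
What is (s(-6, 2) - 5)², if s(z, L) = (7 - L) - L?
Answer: 4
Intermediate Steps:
s(z, L) = 7 - 2*L
(s(-6, 2) - 5)² = ((7 - 2*2) - 5)² = ((7 - 4) - 5)² = (3 - 5)² = (-2)² = 4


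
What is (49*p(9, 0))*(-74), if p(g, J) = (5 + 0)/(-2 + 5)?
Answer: -18130/3 ≈ -6043.3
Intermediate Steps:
p(g, J) = 5/3
(49*p(9, 0))*(-74) = (49*(5/3))*(-74) = (245/3)*(-74) = -18130/3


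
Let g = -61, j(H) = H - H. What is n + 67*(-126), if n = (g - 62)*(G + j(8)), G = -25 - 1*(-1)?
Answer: -5490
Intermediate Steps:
j(H) = 0
G = -24 (G = -25 + 1 = -24)
n = 2952 (n = (-61 - 62)*(-24 + 0) = -123*(-24) = 2952)
n + 67*(-126) = 2952 + 67*(-126) = 2952 - 8442 = -5490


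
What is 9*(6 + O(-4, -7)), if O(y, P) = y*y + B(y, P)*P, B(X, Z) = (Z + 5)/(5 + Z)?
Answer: 135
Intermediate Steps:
B(X, Z) = 1 (B(X, Z) = (5 + Z)/(5 + Z) = 1)
O(y, P) = P + y² (O(y, P) = y*y + 1*P = y² + P = P + y²)
9*(6 + O(-4, -7)) = 9*(6 + (-7 + (-4)²)) = 9*(6 + (-7 + 16)) = 9*(6 + 9) = 9*15 = 135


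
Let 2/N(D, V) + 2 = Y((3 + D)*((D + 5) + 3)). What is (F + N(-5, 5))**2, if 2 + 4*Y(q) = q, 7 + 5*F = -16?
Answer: 2601/100 ≈ 26.010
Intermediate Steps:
F = -23/5 (F = -7/5 + (1/5)*(-16) = -7/5 - 16/5 = -23/5 ≈ -4.6000)
Y(q) = -1/2 + q/4
N(D, V) = 2/(-5/2 + (3 + D)*(8 + D)/4) (N(D, V) = 2/(-2 + (-1/2 + ((3 + D)*((D + 5) + 3))/4)) = 2/(-2 + (-1/2 + ((3 + D)*((5 + D) + 3))/4)) = 2/(-2 + (-1/2 + ((3 + D)*(8 + D))/4)) = 2/(-2 + (-1/2 + (3 + D)*(8 + D)/4)) = 2/(-5/2 + (3 + D)*(8 + D)/4))
(F + N(-5, 5))**2 = (-23/5 + 8/(14 + (-5)**2 + 11*(-5)))**2 = (-23/5 + 8/(14 + 25 - 55))**2 = (-23/5 + 8/(-16))**2 = (-23/5 + 8*(-1/16))**2 = (-23/5 - 1/2)**2 = (-51/10)**2 = 2601/100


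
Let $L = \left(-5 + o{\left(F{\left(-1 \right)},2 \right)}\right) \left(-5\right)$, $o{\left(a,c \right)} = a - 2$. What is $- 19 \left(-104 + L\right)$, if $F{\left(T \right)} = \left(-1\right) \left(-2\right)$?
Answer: $1501$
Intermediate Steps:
$F{\left(T \right)} = 2$
$o{\left(a,c \right)} = -2 + a$
$L = 25$ ($L = \left(-5 + \left(-2 + 2\right)\right) \left(-5\right) = \left(-5 + 0\right) \left(-5\right) = \left(-5\right) \left(-5\right) = 25$)
$- 19 \left(-104 + L\right) = - 19 \left(-104 + 25\right) = \left(-19\right) \left(-79\right) = 1501$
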